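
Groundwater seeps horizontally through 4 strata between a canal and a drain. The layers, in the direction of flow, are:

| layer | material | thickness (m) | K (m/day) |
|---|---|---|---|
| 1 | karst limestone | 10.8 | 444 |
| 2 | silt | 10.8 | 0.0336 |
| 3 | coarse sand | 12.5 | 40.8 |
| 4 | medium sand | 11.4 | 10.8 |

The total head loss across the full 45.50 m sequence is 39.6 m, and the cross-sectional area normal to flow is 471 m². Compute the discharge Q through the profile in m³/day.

57.8

Flow is perpendicular to layering, so the layers act in series and the equivalent K is the thickness-weighted harmonic mean.
Total thickness L = 10.8 + 10.8 + 12.5 + 11.4 = 45.50 m.
Σ(b_i/K_i) = 10.8/444 + 10.8/0.0336 + 12.5/40.8 + 11.4/10.8 = 322.8 d.
K_eq = L / Σ(b_i/K_i) = 45.50 / 322.8 = 0.1409 m/day.
Q = K_eq · A · (Δh/L) = 0.1409 × 471 × (39.6/45.50) = 57.78 m³/day.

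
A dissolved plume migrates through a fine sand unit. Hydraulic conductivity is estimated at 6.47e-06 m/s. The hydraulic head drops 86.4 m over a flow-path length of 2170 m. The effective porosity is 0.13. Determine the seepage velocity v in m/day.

Convert K: 6.47e-06 m/s × 86400 = 0.5590 m/day.
Hydraulic gradient i = Δh / L = 86.4 / 2170 = 0.03982.
Darcy flux q = K · i = 0.5590 × 0.03982 = 0.02226 m/day.
Seepage velocity v = q / n_e = 0.02226 / 0.13 = 0.1712 m/day.

0.171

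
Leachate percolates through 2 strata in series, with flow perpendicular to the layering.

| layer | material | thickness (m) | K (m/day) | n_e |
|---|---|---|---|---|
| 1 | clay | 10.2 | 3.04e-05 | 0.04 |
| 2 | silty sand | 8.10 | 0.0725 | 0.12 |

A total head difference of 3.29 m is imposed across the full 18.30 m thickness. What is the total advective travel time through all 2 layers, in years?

385

With flow normal to the layers, continuity requires the same specific discharge q through every layer.
Σ(b_i/K_i) = 10.2/3.04e-05 + 8.10/0.0725 = 3.356e+05 d.
q = Δh / Σ(b_i/K_i) = 3.29 / 3.356e+05 = 9.802e-06 m/day.
In each layer the seepage velocity is v_i = q/n_i, so the layer transit time is t_i = b_i·n_i / q:
  layer 1 (clay): t_1 = 10.2 × 0.04 / 9.802e-06 = 41623 d
  layer 2 (silty sand): t_2 = 8.10 × 0.12 / 9.802e-06 = 99161 d
Total t = Σ t_i = 1.408e+05 days = 385.4 years.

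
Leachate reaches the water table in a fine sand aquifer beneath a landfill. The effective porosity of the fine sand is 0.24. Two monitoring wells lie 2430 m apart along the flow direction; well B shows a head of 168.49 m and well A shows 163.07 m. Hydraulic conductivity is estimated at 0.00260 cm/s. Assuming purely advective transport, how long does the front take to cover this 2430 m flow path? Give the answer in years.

Convert K: 0.00260 cm/s × 864 = 2.246 m/day.
Hydraulic gradient i = (168.49 − 163.07) / 2430 = 5.42 / 2430 = 0.002230.
Darcy flux q = K · i = 2.246 × 0.002230 = 0.005010 m/day.
Seepage velocity v = q / n_e = 0.005010 / 0.24 = 0.02088 m/day.
Travel time t = L / v = 2430 / 0.02088 = 1.164e+05 days = 318.7 years.

319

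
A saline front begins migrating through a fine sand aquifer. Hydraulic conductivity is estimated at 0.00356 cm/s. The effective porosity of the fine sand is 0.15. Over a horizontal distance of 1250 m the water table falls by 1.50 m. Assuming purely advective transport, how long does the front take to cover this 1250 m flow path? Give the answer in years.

Convert K: 0.00356 cm/s × 864 = 3.076 m/day.
Hydraulic gradient i = Δh / L = 1.50 / 1250 = 0.001200.
Darcy flux q = K · i = 3.076 × 0.001200 = 0.003691 m/day.
Seepage velocity v = q / n_e = 0.003691 / 0.15 = 0.02461 m/day.
Travel time t = L / v = 1250 / 0.02461 = 50799 days = 139.1 years.

139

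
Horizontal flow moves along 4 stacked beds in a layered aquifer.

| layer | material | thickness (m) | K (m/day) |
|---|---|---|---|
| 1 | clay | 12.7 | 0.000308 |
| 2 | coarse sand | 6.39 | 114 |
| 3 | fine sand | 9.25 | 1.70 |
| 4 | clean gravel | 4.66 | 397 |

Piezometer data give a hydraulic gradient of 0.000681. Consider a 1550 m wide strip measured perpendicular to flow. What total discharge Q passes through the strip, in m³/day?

2740

Flow is parallel to layering, so each bed carries its own Darcy discharge and the transmissivities add.
Σ(K_i·b_i) = 0.000308×12.7 + 114×6.39 + 1.70×9.25 + 397×4.66 = 2594 m²/day.
Hydraulic gradient i = 0.000681.
Q = Σ(K_i·b_i) · W · i = 2594 × 1550 × 0.0006810 = 2738 m³/day.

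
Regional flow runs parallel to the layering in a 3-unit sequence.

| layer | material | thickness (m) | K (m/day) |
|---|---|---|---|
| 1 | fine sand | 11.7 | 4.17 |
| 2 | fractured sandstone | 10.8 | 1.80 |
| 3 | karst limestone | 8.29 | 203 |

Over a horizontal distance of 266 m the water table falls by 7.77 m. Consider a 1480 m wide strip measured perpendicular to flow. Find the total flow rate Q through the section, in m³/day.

75700

Flow is parallel to layering, so each bed carries its own Darcy discharge and the transmissivities add.
Σ(K_i·b_i) = 4.17×11.7 + 1.80×10.8 + 203×8.29 = 1751 m²/day.
Hydraulic gradient i = Δh / L = 7.77 / 266 = 0.02921.
Q = Σ(K_i·b_i) · W · i = 1751 × 1480 × 0.02921 = 75703 m³/day.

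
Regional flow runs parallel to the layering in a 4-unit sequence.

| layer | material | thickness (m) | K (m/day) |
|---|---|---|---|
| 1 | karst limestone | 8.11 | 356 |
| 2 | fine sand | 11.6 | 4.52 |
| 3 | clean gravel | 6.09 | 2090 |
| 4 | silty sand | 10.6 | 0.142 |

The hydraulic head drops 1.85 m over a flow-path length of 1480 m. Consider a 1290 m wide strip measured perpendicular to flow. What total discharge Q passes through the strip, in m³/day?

Flow is parallel to layering, so each bed carries its own Darcy discharge and the transmissivities add.
Σ(K_i·b_i) = 356×8.11 + 4.52×11.6 + 2090×6.09 + 0.142×10.6 = 15669 m²/day.
Hydraulic gradient i = Δh / L = 1.85 / 1480 = 0.001250.
Q = Σ(K_i·b_i) · W · i = 15669 × 1290 × 0.001250 = 25267 m³/day.

25300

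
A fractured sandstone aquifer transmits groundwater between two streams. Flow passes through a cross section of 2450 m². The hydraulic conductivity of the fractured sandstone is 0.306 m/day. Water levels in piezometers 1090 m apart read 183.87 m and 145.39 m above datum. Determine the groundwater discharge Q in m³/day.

Hydraulic gradient i = (183.87 − 145.39) / 1090 = 38.48 / 1090 = 0.03530.
Darcy's law: Q = K · A · i = 0.3060 × 2450 × 0.03530 = 26.47 m³/day.

26.5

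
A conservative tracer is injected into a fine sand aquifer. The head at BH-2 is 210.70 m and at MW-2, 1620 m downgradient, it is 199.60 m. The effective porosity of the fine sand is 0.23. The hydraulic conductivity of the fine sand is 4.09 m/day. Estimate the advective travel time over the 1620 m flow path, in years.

36.4

Hydraulic gradient i = (210.70 − 199.60) / 1620 = 11.1 / 1620 = 0.006852.
Darcy flux q = K · i = 4.090 × 0.006852 = 0.02802 m/day.
Seepage velocity v = q / n_e = 0.02802 / 0.23 = 0.1218 m/day.
Travel time t = L / v = 1620 / 0.1218 = 13296 days = 36.40 years.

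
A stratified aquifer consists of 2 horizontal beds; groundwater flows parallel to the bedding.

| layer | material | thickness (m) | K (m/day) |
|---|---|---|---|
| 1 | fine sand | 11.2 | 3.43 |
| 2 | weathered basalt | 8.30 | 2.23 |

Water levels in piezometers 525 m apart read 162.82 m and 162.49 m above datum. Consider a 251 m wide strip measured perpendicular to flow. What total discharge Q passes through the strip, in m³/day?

Flow is parallel to layering, so each bed carries its own Darcy discharge and the transmissivities add.
Σ(K_i·b_i) = 3.43×11.2 + 2.23×8.30 = 56.92 m²/day.
Hydraulic gradient i = (162.82 − 162.49) / 525 = 0.33 / 525 = 0.0006286.
Q = Σ(K_i·b_i) · W · i = 56.92 × 251 × 0.0006286 = 8.981 m³/day.

8.98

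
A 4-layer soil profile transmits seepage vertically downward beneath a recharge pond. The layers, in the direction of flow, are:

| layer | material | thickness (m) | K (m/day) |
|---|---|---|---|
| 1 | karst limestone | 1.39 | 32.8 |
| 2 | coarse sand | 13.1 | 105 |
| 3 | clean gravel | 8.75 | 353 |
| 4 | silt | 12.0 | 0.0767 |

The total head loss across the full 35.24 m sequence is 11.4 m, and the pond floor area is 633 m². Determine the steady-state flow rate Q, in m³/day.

Flow is perpendicular to layering, so the layers act in series and the equivalent K is the thickness-weighted harmonic mean.
Total thickness L = 1.39 + 13.1 + 8.75 + 12.0 = 35.24 m.
Σ(b_i/K_i) = 1.39/32.8 + 13.1/105 + 8.75/353 + 12.0/0.0767 = 156.6 d.
K_eq = L / Σ(b_i/K_i) = 35.24 / 156.6 = 0.2250 m/day.
Q = K_eq · A · (Δh/L) = 0.2250 × 633 × (11.4/35.24) = 46.07 m³/day.

46.1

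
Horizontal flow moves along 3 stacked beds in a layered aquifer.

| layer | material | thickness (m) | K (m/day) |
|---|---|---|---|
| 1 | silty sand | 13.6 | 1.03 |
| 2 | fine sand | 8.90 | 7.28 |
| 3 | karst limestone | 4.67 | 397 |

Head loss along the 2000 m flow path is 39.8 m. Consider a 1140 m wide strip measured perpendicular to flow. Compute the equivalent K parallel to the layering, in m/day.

71.1

Flow is parallel to layering, so each bed carries its own Darcy discharge and the transmissivities add.
Σ(K_i·b_i) = 1.03×13.6 + 7.28×8.90 + 397×4.67 = 1933 m²/day.
Total thickness b = 27.17 m, so K_eq = Σ(K_i·b_i)/b = 71.14 m/day.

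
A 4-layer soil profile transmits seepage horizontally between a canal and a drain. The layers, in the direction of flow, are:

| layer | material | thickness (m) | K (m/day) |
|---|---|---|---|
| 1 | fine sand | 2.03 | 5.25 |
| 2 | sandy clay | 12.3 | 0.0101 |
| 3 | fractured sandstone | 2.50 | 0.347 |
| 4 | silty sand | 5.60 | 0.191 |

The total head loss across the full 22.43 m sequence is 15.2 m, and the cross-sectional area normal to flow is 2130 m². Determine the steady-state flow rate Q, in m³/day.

25.8

Flow is perpendicular to layering, so the layers act in series and the equivalent K is the thickness-weighted harmonic mean.
Total thickness L = 2.03 + 12.3 + 2.50 + 5.60 = 22.43 m.
Σ(b_i/K_i) = 2.03/5.25 + 12.3/0.0101 + 2.50/0.347 + 5.60/0.191 = 1255 d.
K_eq = L / Σ(b_i/K_i) = 22.43 / 1255 = 0.01788 m/day.
Q = K_eq · A · (Δh/L) = 0.01788 × 2130 × (15.2/22.43) = 25.80 m³/day.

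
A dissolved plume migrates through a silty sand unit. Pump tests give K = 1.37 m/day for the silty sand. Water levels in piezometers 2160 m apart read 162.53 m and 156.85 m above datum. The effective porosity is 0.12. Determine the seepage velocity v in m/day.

0.0300

Hydraulic gradient i = (162.53 − 156.85) / 2160 = 5.68 / 2160 = 0.002630.
Darcy flux q = K · i = 1.370 × 0.002630 = 0.003603 m/day.
Seepage velocity v = q / n_e = 0.003603 / 0.12 = 0.03002 m/day.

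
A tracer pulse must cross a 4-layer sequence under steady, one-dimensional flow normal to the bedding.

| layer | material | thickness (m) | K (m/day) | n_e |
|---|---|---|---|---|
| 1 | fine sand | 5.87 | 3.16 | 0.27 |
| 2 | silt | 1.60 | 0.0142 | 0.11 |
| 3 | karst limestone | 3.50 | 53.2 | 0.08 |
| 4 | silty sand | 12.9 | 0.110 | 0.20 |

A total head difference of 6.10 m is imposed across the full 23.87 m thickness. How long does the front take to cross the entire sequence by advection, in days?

176

With flow normal to the layers, continuity requires the same specific discharge q through every layer.
Σ(b_i/K_i) = 5.87/3.16 + 1.60/0.0142 + 3.50/53.2 + 12.9/0.110 = 231.9 d.
q = Δh / Σ(b_i/K_i) = 6.10 / 231.9 = 0.02631 m/day.
In each layer the seepage velocity is v_i = q/n_i, so the layer transit time is t_i = b_i·n_i / q:
  layer 1 (fine sand): t_1 = 5.87 × 0.27 / 0.02631 = 60.24 d
  layer 2 (silt): t_2 = 1.60 × 0.11 / 0.02631 = 6.690 d
  layer 3 (karst limestone): t_3 = 3.50 × 0.08 / 0.02631 = 10.64 d
  layer 4 (silty sand): t_4 = 12.9 × 0.20 / 0.02631 = 98.07 d
Total t = Σ t_i = 175.6 days.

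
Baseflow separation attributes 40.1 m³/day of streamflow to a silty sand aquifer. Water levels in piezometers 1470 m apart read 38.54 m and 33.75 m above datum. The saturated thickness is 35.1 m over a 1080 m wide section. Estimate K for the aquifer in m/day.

Cross-sectional area A = 1080 × 35.1 = 37908 m².
Hydraulic gradient i = (38.54 − 33.75) / 1470 = 4.79 / 1470 = 0.003259.
From Q = K·A·i, K = Q / (A·i) = 40.1 / (37908 × 0.003259) = 0.3246 m/day.

0.325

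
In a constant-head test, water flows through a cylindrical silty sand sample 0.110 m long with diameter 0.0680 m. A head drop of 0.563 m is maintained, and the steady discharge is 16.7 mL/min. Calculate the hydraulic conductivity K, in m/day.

1.29

Cross-sectional area A = π·(d/2)² = π × (0.0680/2)² = 0.003632 m².
Convert discharge: 16.7 mL/min = 2.783e-07 m³/s.
Darcy's law rearranged: K = Q·L / (A·Δh) = 2.783e-07 × 0.110 / (0.003632 × 0.563) = 1.497e-05 m/s = 1.294 m/day.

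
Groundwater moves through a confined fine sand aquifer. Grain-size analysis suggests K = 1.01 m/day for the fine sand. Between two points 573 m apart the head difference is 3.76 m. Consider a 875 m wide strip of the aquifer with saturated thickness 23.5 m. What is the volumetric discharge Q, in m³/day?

Cross-sectional area A = 875 × 23.5 = 20562 m².
Hydraulic gradient i = Δh / L = 3.76 / 573 = 0.006562.
Darcy's law: Q = K · A · i = 1.010 × 20562 × 0.006562 = 136.3 m³/day.

136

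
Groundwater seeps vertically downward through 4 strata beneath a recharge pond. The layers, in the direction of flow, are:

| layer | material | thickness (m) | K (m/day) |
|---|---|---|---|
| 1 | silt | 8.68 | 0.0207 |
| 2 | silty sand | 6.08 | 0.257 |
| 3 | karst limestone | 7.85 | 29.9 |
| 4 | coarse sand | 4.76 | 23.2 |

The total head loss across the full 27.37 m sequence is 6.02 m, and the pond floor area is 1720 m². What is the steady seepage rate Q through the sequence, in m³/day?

Flow is perpendicular to layering, so the layers act in series and the equivalent K is the thickness-weighted harmonic mean.
Total thickness L = 8.68 + 6.08 + 7.85 + 4.76 = 27.37 m.
Σ(b_i/K_i) = 8.68/0.0207 + 6.08/0.257 + 7.85/29.9 + 4.76/23.2 = 443.4 d.
K_eq = L / Σ(b_i/K_i) = 27.37 / 443.4 = 0.06172 m/day.
Q = K_eq · A · (Δh/L) = 0.06172 × 1720 × (6.02/27.37) = 23.35 m³/day.

23.3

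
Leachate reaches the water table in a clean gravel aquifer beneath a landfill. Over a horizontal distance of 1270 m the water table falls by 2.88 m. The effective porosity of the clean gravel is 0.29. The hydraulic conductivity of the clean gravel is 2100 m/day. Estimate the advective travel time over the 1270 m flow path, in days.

Hydraulic gradient i = Δh / L = 2.88 / 1270 = 0.002268.
Darcy flux q = K · i = 2100 × 0.002268 = 4.762 m/day.
Seepage velocity v = q / n_e = 4.762 / 0.29 = 16.42 m/day.
Travel time t = L / v = 1270 / 16.42 = 77.34 days.

77.3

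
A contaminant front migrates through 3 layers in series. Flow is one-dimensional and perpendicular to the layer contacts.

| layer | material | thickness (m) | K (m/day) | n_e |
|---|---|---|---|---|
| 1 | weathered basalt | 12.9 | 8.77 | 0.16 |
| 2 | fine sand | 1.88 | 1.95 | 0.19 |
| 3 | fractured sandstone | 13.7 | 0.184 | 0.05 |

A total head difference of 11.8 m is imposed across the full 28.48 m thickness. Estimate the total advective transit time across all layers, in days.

With flow normal to the layers, continuity requires the same specific discharge q through every layer.
Σ(b_i/K_i) = 12.9/8.77 + 1.88/1.95 + 13.7/0.184 = 76.89 d.
q = Δh / Σ(b_i/K_i) = 11.8 / 76.89 = 0.1535 m/day.
In each layer the seepage velocity is v_i = q/n_i, so the layer transit time is t_i = b_i·n_i / q:
  layer 1 (weathered basalt): t_1 = 12.9 × 0.16 / 0.1535 = 13.45 d
  layer 2 (fine sand): t_2 = 1.88 × 0.19 / 0.1535 = 2.328 d
  layer 3 (fractured sandstone): t_3 = 13.7 × 0.05 / 0.1535 = 4.464 d
Total t = Σ t_i = 20.24 days.

20.2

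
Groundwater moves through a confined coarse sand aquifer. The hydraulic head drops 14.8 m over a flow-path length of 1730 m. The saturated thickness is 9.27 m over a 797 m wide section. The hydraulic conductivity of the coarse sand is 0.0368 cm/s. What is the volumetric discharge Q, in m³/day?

2010

Convert K: 0.0368 cm/s × 864 = 31.80 m/day.
Cross-sectional area A = 797 × 9.27 = 7388 m².
Hydraulic gradient i = Δh / L = 14.8 / 1730 = 0.008555.
Darcy's law: Q = K · A · i = 31.80 × 7388 × 0.008555 = 2010 m³/day.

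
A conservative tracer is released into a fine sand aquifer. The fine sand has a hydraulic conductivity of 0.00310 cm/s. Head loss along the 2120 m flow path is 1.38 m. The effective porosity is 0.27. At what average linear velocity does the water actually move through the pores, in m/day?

Convert K: 0.00310 cm/s × 864 = 2.678 m/day.
Hydraulic gradient i = Δh / L = 1.38 / 2120 = 0.0006509.
Darcy flux q = K · i = 2.678 × 0.0006509 = 0.001743 m/day.
Seepage velocity v = q / n_e = 0.001743 / 0.27 = 0.006457 m/day.

0.00646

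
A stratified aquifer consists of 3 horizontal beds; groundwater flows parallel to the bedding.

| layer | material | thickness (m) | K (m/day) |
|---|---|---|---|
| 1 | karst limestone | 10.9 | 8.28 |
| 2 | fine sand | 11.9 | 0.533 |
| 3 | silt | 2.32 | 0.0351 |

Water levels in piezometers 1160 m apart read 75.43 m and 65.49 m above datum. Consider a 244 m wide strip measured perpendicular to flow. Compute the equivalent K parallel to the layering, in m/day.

3.85

Flow is parallel to layering, so each bed carries its own Darcy discharge and the transmissivities add.
Σ(K_i·b_i) = 8.28×10.9 + 0.533×11.9 + 0.0351×2.32 = 96.68 m²/day.
Total thickness b = 25.12 m, so K_eq = Σ(K_i·b_i)/b = 3.849 m/day.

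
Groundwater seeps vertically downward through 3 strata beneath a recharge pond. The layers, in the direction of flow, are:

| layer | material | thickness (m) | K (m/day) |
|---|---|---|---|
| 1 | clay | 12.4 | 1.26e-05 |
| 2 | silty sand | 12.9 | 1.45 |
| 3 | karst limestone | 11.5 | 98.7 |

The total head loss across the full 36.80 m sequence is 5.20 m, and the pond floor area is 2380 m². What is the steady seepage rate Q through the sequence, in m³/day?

Flow is perpendicular to layering, so the layers act in series and the equivalent K is the thickness-weighted harmonic mean.
Total thickness L = 12.4 + 12.9 + 11.5 = 36.80 m.
Σ(b_i/K_i) = 12.4/1.26e-05 + 12.9/1.45 + 11.5/98.7 = 9.841e+05 d.
K_eq = L / Σ(b_i/K_i) = 36.80 / 9.841e+05 = 3.739e-05 m/day.
Q = K_eq · A · (Δh/L) = 3.739e-05 × 2380 × (5.20/36.80) = 0.01258 m³/day.

0.0126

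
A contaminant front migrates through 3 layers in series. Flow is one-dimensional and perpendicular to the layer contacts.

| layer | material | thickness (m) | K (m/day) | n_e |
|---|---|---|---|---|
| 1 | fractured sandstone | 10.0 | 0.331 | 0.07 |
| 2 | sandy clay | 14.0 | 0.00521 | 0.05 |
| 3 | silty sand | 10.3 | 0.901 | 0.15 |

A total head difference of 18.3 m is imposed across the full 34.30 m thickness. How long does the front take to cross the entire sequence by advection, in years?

1.20

With flow normal to the layers, continuity requires the same specific discharge q through every layer.
Σ(b_i/K_i) = 10.0/0.331 + 14.0/0.00521 + 10.3/0.901 = 2729 d.
q = Δh / Σ(b_i/K_i) = 18.3 / 2729 = 0.006706 m/day.
In each layer the seepage velocity is v_i = q/n_i, so the layer transit time is t_i = b_i·n_i / q:
  layer 1 (fractured sandstone): t_1 = 10.0 × 0.07 / 0.006706 = 104.4 d
  layer 2 (sandy clay): t_2 = 14.0 × 0.05 / 0.006706 = 104.4 d
  layer 3 (silty sand): t_3 = 10.3 × 0.15 / 0.006706 = 230.4 d
Total t = Σ t_i = 439.1 days = 1.202 years.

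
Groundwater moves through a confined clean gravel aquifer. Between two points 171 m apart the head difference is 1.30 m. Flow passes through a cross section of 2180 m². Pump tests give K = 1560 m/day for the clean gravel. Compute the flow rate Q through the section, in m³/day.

Hydraulic gradient i = Δh / L = 1.30 / 171 = 0.007602.
Darcy's law: Q = K · A · i = 1560 × 2180 × 0.007602 = 25854 m³/day.

25900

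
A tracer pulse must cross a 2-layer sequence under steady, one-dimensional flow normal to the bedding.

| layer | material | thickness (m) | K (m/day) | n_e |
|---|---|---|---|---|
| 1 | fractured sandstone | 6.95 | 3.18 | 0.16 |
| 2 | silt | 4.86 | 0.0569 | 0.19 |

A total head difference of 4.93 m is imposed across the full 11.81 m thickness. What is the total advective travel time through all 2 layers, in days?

With flow normal to the layers, continuity requires the same specific discharge q through every layer.
Σ(b_i/K_i) = 6.95/3.18 + 4.86/0.0569 = 87.60 d.
q = Δh / Σ(b_i/K_i) = 4.93 / 87.60 = 0.05628 m/day.
In each layer the seepage velocity is v_i = q/n_i, so the layer transit time is t_i = b_i·n_i / q:
  layer 1 (fractured sandstone): t_1 = 6.95 × 0.16 / 0.05628 = 19.76 d
  layer 2 (silt): t_2 = 4.86 × 0.19 / 0.05628 = 16.41 d
Total t = Σ t_i = 36.17 days.

36.2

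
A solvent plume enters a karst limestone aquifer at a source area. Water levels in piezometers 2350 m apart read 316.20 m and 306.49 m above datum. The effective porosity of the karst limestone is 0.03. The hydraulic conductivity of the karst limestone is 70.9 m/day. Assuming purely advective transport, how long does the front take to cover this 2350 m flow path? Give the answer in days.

Hydraulic gradient i = (316.20 − 306.49) / 2350 = 9.71 / 2350 = 0.004132.
Darcy flux q = K · i = 70.90 × 0.004132 = 0.2930 m/day.
Seepage velocity v = q / n_e = 0.2930 / 0.03 = 9.765 m/day.
Travel time t = L / v = 2350 / 9.765 = 240.7 days.

241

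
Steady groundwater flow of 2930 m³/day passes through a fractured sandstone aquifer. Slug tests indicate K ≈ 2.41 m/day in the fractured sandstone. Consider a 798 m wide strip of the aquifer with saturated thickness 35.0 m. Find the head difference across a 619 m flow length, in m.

Cross-sectional area A = 798 × 35.0 = 27930 m².
From Q = K·A·i, i = Q / (K·A) = 2930 / (2.410 × 27930) = 0.04353.
Head loss Δh = i · L = 0.04353 × 619 = 26.94 m.

26.9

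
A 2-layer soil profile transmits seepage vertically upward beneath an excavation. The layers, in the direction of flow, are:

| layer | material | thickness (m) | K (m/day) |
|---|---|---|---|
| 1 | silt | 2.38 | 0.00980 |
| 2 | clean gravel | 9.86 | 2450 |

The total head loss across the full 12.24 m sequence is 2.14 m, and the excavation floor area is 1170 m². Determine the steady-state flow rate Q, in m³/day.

10.3

Flow is perpendicular to layering, so the layers act in series and the equivalent K is the thickness-weighted harmonic mean.
Total thickness L = 2.38 + 9.86 = 12.24 m.
Σ(b_i/K_i) = 2.38/0.00980 + 9.86/2450 = 242.9 d.
K_eq = L / Σ(b_i/K_i) = 12.24 / 242.9 = 0.05040 m/day.
Q = K_eq · A · (Δh/L) = 0.05040 × 1170 × (2.14/12.24) = 10.31 m³/day.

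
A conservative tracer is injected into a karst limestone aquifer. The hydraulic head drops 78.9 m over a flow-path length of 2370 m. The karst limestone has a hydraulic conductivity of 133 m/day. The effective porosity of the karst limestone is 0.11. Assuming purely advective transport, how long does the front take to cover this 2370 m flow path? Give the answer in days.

Hydraulic gradient i = Δh / L = 78.9 / 2370 = 0.03329.
Darcy flux q = K · i = 133.0 × 0.03329 = 4.428 m/day.
Seepage velocity v = q / n_e = 4.428 / 0.11 = 40.25 m/day.
Travel time t = L / v = 2370 / 40.25 = 58.88 days.

58.9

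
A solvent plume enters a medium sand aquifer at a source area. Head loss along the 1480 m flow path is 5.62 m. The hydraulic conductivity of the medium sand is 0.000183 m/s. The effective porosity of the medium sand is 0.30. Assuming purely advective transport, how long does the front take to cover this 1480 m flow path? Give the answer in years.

20.2

Convert K: 0.000183 m/s × 86400 = 15.81 m/day.
Hydraulic gradient i = Δh / L = 5.62 / 1480 = 0.003797.
Darcy flux q = K · i = 15.81 × 0.003797 = 0.06004 m/day.
Seepage velocity v = q / n_e = 0.06004 / 0.30 = 0.2001 m/day.
Travel time t = L / v = 1480 / 0.2001 = 7395 days = 20.25 years.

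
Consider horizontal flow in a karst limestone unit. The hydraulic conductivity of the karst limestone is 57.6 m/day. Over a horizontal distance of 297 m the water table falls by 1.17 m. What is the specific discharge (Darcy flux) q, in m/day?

Hydraulic gradient i = Δh / L = 1.17 / 297 = 0.003939.
Specific discharge q = K · i = 57.60 × 0.003939 = 0.2269 m/day.

0.227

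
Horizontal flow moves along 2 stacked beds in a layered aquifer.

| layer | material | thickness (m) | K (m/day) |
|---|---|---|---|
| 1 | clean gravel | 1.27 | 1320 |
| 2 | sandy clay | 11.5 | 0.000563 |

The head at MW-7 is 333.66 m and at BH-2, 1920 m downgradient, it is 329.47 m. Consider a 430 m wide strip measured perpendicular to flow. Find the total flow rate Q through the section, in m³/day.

Flow is parallel to layering, so each bed carries its own Darcy discharge and the transmissivities add.
Σ(K_i·b_i) = 1320×1.27 + 0.000563×11.5 = 1676 m²/day.
Hydraulic gradient i = (333.66 − 329.47) / 1920 = 4.19 / 1920 = 0.002182.
Q = Σ(K_i·b_i) · W · i = 1676 × 430 × 0.002182 = 1573 m³/day.

1570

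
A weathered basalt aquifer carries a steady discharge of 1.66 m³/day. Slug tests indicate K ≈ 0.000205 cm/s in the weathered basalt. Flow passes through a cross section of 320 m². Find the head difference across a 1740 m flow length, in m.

Convert K: 0.000205 cm/s × 864 = 0.1771 m/day.
From Q = K·A·i, i = Q / (K·A) = 1.66 / (0.1771 × 320.0) = 0.02929.
Head loss Δh = i · L = 0.02929 × 1740 = 50.96 m.

51.0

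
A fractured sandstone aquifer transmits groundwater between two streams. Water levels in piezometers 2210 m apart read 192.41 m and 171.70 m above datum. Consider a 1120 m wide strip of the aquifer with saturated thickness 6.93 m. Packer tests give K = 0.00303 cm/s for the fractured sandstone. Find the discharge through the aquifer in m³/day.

Convert K: 0.00303 cm/s × 864 = 2.618 m/day.
Cross-sectional area A = 1120 × 6.93 = 7762 m².
Hydraulic gradient i = (192.41 − 171.70) / 2210 = 20.71 / 2210 = 0.009371.
Darcy's law: Q = K · A · i = 2.618 × 7762 × 0.009371 = 190.4 m³/day.

190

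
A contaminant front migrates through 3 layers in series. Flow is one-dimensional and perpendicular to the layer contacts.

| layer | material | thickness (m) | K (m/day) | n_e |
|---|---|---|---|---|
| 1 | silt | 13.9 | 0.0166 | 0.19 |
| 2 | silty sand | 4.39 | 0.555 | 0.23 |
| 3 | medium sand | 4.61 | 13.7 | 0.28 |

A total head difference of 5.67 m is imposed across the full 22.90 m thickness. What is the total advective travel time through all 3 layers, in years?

With flow normal to the layers, continuity requires the same specific discharge q through every layer.
Σ(b_i/K_i) = 13.9/0.0166 + 4.39/0.555 + 4.61/13.7 = 845.6 d.
q = Δh / Σ(b_i/K_i) = 5.67 / 845.6 = 0.006705 m/day.
In each layer the seepage velocity is v_i = q/n_i, so the layer transit time is t_i = b_i·n_i / q:
  layer 1 (silt): t_1 = 13.9 × 0.19 / 0.006705 = 393.9 d
  layer 2 (silty sand): t_2 = 4.39 × 0.23 / 0.006705 = 150.6 d
  layer 3 (medium sand): t_3 = 4.61 × 0.28 / 0.006705 = 192.5 d
Total t = Σ t_i = 737.0 days = 2.018 years.

2.02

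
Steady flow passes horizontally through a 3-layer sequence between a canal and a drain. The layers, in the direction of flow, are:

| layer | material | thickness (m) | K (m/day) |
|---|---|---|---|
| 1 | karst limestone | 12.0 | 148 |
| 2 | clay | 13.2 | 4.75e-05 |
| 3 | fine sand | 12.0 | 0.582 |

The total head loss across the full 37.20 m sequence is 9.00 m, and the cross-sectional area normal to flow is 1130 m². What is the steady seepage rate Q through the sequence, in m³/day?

0.0366

Flow is perpendicular to layering, so the layers act in series and the equivalent K is the thickness-weighted harmonic mean.
Total thickness L = 12.0 + 13.2 + 12.0 = 37.20 m.
Σ(b_i/K_i) = 12.0/148 + 13.2/4.75e-05 + 12.0/0.582 = 2.779e+05 d.
K_eq = L / Σ(b_i/K_i) = 37.20 / 2.779e+05 = 0.0001339 m/day.
Q = K_eq · A · (Δh/L) = 0.0001339 × 1130 × (9.00/37.20) = 0.03659 m³/day.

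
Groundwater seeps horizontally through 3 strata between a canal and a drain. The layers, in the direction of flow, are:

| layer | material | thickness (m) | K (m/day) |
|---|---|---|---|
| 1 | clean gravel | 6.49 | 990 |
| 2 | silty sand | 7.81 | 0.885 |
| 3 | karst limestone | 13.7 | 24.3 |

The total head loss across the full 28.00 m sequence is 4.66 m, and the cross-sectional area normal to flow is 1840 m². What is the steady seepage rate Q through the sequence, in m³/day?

Flow is perpendicular to layering, so the layers act in series and the equivalent K is the thickness-weighted harmonic mean.
Total thickness L = 6.49 + 7.81 + 13.7 = 28.00 m.
Σ(b_i/K_i) = 6.49/990 + 7.81/0.885 + 13.7/24.3 = 9.395 d.
K_eq = L / Σ(b_i/K_i) = 28.00 / 9.395 = 2.980 m/day.
Q = K_eq · A · (Δh/L) = 2.980 × 1840 × (4.66/28.00) = 912.6 m³/day.

913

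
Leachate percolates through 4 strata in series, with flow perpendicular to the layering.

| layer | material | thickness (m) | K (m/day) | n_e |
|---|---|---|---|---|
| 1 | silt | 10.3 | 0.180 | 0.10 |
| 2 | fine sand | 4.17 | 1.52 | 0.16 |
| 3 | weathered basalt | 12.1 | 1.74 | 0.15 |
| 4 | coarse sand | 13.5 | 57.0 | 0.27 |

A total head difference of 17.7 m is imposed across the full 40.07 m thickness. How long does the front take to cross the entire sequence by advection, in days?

With flow normal to the layers, continuity requires the same specific discharge q through every layer.
Σ(b_i/K_i) = 10.3/0.180 + 4.17/1.52 + 12.1/1.74 + 13.5/57.0 = 67.16 d.
q = Δh / Σ(b_i/K_i) = 17.7 / 67.16 = 0.2636 m/day.
In each layer the seepage velocity is v_i = q/n_i, so the layer transit time is t_i = b_i·n_i / q:
  layer 1 (silt): t_1 = 10.3 × 0.10 / 0.2636 = 3.908 d
  layer 2 (fine sand): t_2 = 4.17 × 0.16 / 0.2636 = 2.531 d
  layer 3 (weathered basalt): t_3 = 12.1 × 0.15 / 0.2636 = 6.886 d
  layer 4 (coarse sand): t_4 = 13.5 × 0.27 / 0.2636 = 13.83 d
Total t = Σ t_i = 27.16 days.

27.2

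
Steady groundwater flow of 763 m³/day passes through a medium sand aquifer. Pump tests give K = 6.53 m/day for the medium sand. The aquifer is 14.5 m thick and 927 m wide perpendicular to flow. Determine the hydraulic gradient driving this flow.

0.00869

Cross-sectional area A = 927 × 14.5 = 13442 m².
From Q = K·A·i, i = Q / (K·A) = 763 / (6.530 × 13442) = 0.008693.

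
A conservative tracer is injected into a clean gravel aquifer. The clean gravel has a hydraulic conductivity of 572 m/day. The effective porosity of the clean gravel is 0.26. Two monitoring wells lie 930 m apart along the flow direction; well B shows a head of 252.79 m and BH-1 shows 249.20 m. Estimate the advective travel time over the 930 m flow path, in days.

110

Hydraulic gradient i = (252.79 − 249.20) / 930 = 3.59 / 930 = 0.003860.
Darcy flux q = K · i = 572.0 × 0.003860 = 2.208 m/day.
Seepage velocity v = q / n_e = 2.208 / 0.26 = 8.492 m/day.
Travel time t = L / v = 930 / 8.492 = 109.5 days.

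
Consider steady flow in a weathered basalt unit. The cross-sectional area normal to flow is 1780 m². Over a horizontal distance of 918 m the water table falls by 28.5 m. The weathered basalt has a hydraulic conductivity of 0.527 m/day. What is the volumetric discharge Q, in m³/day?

Hydraulic gradient i = Δh / L = 28.5 / 918 = 0.03105.
Darcy's law: Q = K · A · i = 0.5270 × 1780 × 0.03105 = 29.12 m³/day.

29.1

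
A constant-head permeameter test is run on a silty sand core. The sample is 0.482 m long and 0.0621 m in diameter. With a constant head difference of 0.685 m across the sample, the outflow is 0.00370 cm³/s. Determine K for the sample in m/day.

Cross-sectional area A = π·(d/2)² = π × (0.0621/2)² = 0.003029 m².
Convert discharge: 0.00370 cm³/s = 3.700e-09 m³/s.
Darcy's law rearranged: K = Q·L / (A·Δh) = 3.700e-09 × 0.482 / (0.003029 × 0.685) = 8.596e-07 m/s = 0.07427 m/day.

0.0743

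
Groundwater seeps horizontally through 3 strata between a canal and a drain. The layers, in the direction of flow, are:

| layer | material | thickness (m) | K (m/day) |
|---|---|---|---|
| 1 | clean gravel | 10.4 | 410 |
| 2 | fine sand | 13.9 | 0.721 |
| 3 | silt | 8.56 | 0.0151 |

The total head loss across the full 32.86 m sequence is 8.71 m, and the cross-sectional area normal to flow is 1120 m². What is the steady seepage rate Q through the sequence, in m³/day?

16.6

Flow is perpendicular to layering, so the layers act in series and the equivalent K is the thickness-weighted harmonic mean.
Total thickness L = 10.4 + 13.9 + 8.56 = 32.86 m.
Σ(b_i/K_i) = 10.4/410 + 13.9/0.721 + 8.56/0.0151 = 586.2 d.
K_eq = L / Σ(b_i/K_i) = 32.86 / 586.2 = 0.05606 m/day.
Q = K_eq · A · (Δh/L) = 0.05606 × 1120 × (8.71/32.86) = 16.64 m³/day.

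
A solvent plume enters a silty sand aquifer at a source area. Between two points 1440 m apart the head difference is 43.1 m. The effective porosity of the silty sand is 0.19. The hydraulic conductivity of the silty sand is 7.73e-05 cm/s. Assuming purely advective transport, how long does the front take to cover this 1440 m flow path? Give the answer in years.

Convert K: 7.73e-05 cm/s × 864 = 0.06679 m/day.
Hydraulic gradient i = Δh / L = 43.1 / 1440 = 0.02993.
Darcy flux q = K · i = 0.06679 × 0.02993 = 0.001999 m/day.
Seepage velocity v = q / n_e = 0.001999 / 0.19 = 0.01052 m/day.
Travel time t = L / v = 1440 / 0.01052 = 1.369e+05 days = 374.7 years.

375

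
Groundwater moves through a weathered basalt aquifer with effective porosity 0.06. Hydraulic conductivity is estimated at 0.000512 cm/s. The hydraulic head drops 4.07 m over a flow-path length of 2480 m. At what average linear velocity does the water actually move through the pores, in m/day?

0.0121

Convert K: 0.000512 cm/s × 864 = 0.4424 m/day.
Hydraulic gradient i = Δh / L = 4.07 / 2480 = 0.001641.
Darcy flux q = K · i = 0.4424 × 0.001641 = 0.0007260 m/day.
Seepage velocity v = q / n_e = 0.0007260 / 0.06 = 0.01210 m/day.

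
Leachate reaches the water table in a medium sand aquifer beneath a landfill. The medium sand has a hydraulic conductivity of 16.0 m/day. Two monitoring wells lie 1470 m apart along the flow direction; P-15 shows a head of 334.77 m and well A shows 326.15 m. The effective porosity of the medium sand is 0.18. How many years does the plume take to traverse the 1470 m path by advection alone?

7.72

Hydraulic gradient i = (334.77 − 326.15) / 1470 = 8.62 / 1470 = 0.005864.
Darcy flux q = K · i = 16.00 × 0.005864 = 0.09382 m/day.
Seepage velocity v = q / n_e = 0.09382 / 0.18 = 0.5212 m/day.
Travel time t = L / v = 1470 / 0.5212 = 2820 days = 7.721 years.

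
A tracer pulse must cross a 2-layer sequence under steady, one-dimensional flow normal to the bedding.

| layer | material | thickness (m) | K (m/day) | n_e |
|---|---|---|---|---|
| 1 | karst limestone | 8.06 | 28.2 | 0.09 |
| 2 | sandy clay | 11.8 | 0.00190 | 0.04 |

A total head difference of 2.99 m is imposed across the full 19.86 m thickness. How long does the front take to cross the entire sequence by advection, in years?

With flow normal to the layers, continuity requires the same specific discharge q through every layer.
Σ(b_i/K_i) = 8.06/28.2 + 11.8/0.00190 = 6211 d.
q = Δh / Σ(b_i/K_i) = 2.99 / 6211 = 0.0004814 m/day.
In each layer the seepage velocity is v_i = q/n_i, so the layer transit time is t_i = b_i·n_i / q:
  layer 1 (karst limestone): t_1 = 8.06 × 0.09 / 0.0004814 = 1507 d
  layer 2 (sandy clay): t_2 = 11.8 × 0.04 / 0.0004814 = 980.4 d
Total t = Σ t_i = 2487 days = 6.810 years.

6.81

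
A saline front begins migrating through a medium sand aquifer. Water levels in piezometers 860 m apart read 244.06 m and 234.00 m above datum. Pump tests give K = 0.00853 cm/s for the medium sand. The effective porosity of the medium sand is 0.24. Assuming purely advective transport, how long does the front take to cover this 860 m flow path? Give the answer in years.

Convert K: 0.00853 cm/s × 864 = 7.370 m/day.
Hydraulic gradient i = (244.06 − 234.00) / 860 = 10.06 / 860 = 0.01170.
Darcy flux q = K · i = 7.370 × 0.01170 = 0.08621 m/day.
Seepage velocity v = q / n_e = 0.08621 / 0.24 = 0.3592 m/day.
Travel time t = L / v = 860 / 0.3592 = 2394 days = 6.555 years.

6.55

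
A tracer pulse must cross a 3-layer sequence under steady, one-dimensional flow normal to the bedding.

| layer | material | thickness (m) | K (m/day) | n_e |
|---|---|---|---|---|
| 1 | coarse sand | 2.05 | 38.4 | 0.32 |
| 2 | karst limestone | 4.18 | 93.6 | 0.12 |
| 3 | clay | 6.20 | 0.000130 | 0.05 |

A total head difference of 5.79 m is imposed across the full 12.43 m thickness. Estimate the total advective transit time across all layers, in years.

33.1

With flow normal to the layers, continuity requires the same specific discharge q through every layer.
Σ(b_i/K_i) = 2.05/38.4 + 4.18/93.6 + 6.20/0.000130 = 47692 d.
q = Δh / Σ(b_i/K_i) = 5.79 / 47692 = 0.0001214 m/day.
In each layer the seepage velocity is v_i = q/n_i, so the layer transit time is t_i = b_i·n_i / q:
  layer 1 (coarse sand): t_1 = 2.05 × 0.32 / 0.0001214 = 5403 d
  layer 2 (karst limestone): t_2 = 4.18 × 0.12 / 0.0001214 = 4132 d
  layer 3 (clay): t_3 = 6.20 × 0.05 / 0.0001214 = 2553 d
Total t = Σ t_i = 12089 days = 33.10 years.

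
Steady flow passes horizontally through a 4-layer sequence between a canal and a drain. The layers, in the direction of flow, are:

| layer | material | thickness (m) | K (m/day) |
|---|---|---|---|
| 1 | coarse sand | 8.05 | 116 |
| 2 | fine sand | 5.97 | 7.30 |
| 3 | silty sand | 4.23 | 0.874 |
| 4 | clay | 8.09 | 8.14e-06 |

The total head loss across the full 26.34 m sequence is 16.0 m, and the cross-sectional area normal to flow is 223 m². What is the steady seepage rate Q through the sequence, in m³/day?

0.00359

Flow is perpendicular to layering, so the layers act in series and the equivalent K is the thickness-weighted harmonic mean.
Total thickness L = 8.05 + 5.97 + 4.23 + 8.09 = 26.34 m.
Σ(b_i/K_i) = 8.05/116 + 5.97/7.30 + 4.23/0.874 + 8.09/8.14e-06 = 9.939e+05 d.
K_eq = L / Σ(b_i/K_i) = 26.34 / 9.939e+05 = 2.650e-05 m/day.
Q = K_eq · A · (Δh/L) = 2.650e-05 × 223 × (16.0/26.34) = 0.003590 m³/day.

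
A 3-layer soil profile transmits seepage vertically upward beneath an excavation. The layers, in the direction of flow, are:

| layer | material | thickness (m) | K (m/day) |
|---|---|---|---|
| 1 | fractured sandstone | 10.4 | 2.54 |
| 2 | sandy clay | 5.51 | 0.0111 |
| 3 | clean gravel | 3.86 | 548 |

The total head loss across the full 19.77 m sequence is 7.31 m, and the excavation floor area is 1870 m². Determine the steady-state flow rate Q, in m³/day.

27.3

Flow is perpendicular to layering, so the layers act in series and the equivalent K is the thickness-weighted harmonic mean.
Total thickness L = 10.4 + 5.51 + 3.86 = 19.77 m.
Σ(b_i/K_i) = 10.4/2.54 + 5.51/0.0111 + 3.86/548 = 500.5 d.
K_eq = L / Σ(b_i/K_i) = 19.77 / 500.5 = 0.03950 m/day.
Q = K_eq · A · (Δh/L) = 0.03950 × 1870 × (7.31/19.77) = 27.31 m³/day.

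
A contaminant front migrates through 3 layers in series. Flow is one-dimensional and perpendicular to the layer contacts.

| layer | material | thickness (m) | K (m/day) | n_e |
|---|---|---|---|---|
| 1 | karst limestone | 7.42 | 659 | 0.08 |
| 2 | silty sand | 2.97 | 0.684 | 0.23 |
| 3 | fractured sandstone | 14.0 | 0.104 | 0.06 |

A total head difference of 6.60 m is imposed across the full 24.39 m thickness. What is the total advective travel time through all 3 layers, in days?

44.6

With flow normal to the layers, continuity requires the same specific discharge q through every layer.
Σ(b_i/K_i) = 7.42/659 + 2.97/0.684 + 14.0/0.104 = 139.0 d.
q = Δh / Σ(b_i/K_i) = 6.60 / 139.0 = 0.04749 m/day.
In each layer the seepage velocity is v_i = q/n_i, so the layer transit time is t_i = b_i·n_i / q:
  layer 1 (karst limestone): t_1 = 7.42 × 0.08 / 0.04749 = 12.50 d
  layer 2 (silty sand): t_2 = 2.97 × 0.23 / 0.04749 = 14.38 d
  layer 3 (fractured sandstone): t_3 = 14.0 × 0.06 / 0.04749 = 17.69 d
Total t = Σ t_i = 44.57 days.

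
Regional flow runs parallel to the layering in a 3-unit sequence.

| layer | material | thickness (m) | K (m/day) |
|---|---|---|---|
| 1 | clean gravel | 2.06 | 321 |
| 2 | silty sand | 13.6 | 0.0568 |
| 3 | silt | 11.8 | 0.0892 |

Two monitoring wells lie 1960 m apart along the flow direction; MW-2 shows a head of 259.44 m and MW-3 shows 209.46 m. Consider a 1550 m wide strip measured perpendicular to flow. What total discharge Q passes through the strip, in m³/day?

26200

Flow is parallel to layering, so each bed carries its own Darcy discharge and the transmissivities add.
Σ(K_i·b_i) = 321×2.06 + 0.0568×13.6 + 0.0892×11.8 = 663.1 m²/day.
Hydraulic gradient i = (259.44 − 209.46) / 1960 = 49.98 / 1960 = 0.02550.
Q = Σ(K_i·b_i) · W · i = 663.1 × 1550 × 0.02550 = 26208 m³/day.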